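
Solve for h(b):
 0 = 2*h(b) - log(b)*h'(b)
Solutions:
 h(b) = C1*exp(2*li(b))


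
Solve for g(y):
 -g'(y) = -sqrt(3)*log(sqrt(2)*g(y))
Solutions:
 -2*sqrt(3)*Integral(1/(2*log(_y) + log(2)), (_y, g(y)))/3 = C1 - y


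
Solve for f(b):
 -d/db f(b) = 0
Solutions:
 f(b) = C1


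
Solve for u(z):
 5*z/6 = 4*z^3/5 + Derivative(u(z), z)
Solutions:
 u(z) = C1 - z^4/5 + 5*z^2/12


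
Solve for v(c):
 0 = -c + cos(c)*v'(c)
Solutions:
 v(c) = C1 + Integral(c/cos(c), c)


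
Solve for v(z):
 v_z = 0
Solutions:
 v(z) = C1


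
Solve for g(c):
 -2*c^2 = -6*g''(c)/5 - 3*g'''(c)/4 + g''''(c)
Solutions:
 g(c) = C1 + C2*c + C3*exp(c*(15 - sqrt(2145))/40) + C4*exp(c*(15 + sqrt(2145))/40) + 5*c^4/36 - 25*c^3/72 + 1175*c^2/576


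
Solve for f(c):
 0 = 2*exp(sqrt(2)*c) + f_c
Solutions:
 f(c) = C1 - sqrt(2)*exp(sqrt(2)*c)


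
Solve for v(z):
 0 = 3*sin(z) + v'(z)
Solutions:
 v(z) = C1 + 3*cos(z)


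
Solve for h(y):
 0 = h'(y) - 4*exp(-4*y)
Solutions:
 h(y) = C1 - exp(-4*y)


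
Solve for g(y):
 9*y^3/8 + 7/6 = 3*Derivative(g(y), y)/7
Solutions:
 g(y) = C1 + 21*y^4/32 + 49*y/18


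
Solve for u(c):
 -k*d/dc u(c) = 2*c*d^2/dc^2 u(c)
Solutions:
 u(c) = C1 + c^(1 - re(k)/2)*(C2*sin(log(c)*Abs(im(k))/2) + C3*cos(log(c)*im(k)/2))


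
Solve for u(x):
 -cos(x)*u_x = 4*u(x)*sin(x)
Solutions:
 u(x) = C1*cos(x)^4


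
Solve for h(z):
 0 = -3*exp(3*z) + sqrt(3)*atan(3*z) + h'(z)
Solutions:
 h(z) = C1 - sqrt(3)*(z*atan(3*z) - log(9*z^2 + 1)/6) + exp(3*z)


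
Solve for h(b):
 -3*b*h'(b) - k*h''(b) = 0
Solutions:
 h(b) = C1 + C2*sqrt(k)*erf(sqrt(6)*b*sqrt(1/k)/2)


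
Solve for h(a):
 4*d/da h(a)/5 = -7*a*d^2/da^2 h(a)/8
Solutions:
 h(a) = C1 + C2*a^(3/35)


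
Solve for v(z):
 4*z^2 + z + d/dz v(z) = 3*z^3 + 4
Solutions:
 v(z) = C1 + 3*z^4/4 - 4*z^3/3 - z^2/2 + 4*z


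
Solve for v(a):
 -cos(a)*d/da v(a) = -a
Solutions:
 v(a) = C1 + Integral(a/cos(a), a)


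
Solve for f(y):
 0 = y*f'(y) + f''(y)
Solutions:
 f(y) = C1 + C2*erf(sqrt(2)*y/2)


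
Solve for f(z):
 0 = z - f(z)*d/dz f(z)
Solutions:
 f(z) = -sqrt(C1 + z^2)
 f(z) = sqrt(C1 + z^2)


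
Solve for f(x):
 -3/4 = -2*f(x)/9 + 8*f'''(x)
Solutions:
 f(x) = C3*exp(6^(1/3)*x/6) + (C1*sin(2^(1/3)*3^(5/6)*x/12) + C2*cos(2^(1/3)*3^(5/6)*x/12))*exp(-6^(1/3)*x/12) + 27/8


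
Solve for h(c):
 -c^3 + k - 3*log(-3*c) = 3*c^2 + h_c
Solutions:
 h(c) = C1 - c^4/4 - c^3 + c*(k - 3*log(3) + 3) - 3*c*log(-c)


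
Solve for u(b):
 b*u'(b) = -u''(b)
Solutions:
 u(b) = C1 + C2*erf(sqrt(2)*b/2)


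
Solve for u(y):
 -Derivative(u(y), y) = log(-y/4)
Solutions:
 u(y) = C1 - y*log(-y) + y*(1 + 2*log(2))


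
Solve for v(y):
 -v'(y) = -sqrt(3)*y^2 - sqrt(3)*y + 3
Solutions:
 v(y) = C1 + sqrt(3)*y^3/3 + sqrt(3)*y^2/2 - 3*y


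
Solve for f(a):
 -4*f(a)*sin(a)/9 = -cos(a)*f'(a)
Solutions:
 f(a) = C1/cos(a)^(4/9)


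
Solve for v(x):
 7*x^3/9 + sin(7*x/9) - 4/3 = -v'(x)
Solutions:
 v(x) = C1 - 7*x^4/36 + 4*x/3 + 9*cos(7*x/9)/7


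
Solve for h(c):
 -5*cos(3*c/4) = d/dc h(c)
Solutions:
 h(c) = C1 - 20*sin(3*c/4)/3


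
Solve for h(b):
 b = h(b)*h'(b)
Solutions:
 h(b) = -sqrt(C1 + b^2)
 h(b) = sqrt(C1 + b^2)


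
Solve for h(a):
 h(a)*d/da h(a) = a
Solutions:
 h(a) = -sqrt(C1 + a^2)
 h(a) = sqrt(C1 + a^2)


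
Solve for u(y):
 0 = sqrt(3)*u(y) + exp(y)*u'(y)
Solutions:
 u(y) = C1*exp(sqrt(3)*exp(-y))


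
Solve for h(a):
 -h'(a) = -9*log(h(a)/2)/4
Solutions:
 4*Integral(1/(-log(_y) + log(2)), (_y, h(a)))/9 = C1 - a


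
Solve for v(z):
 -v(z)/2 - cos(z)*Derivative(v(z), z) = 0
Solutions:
 v(z) = C1*(sin(z) - 1)^(1/4)/(sin(z) + 1)^(1/4)


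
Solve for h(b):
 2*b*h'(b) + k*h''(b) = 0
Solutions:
 h(b) = C1 + C2*sqrt(k)*erf(b*sqrt(1/k))


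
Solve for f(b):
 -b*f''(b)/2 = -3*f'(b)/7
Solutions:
 f(b) = C1 + C2*b^(13/7)


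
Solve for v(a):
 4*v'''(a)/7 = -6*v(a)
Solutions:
 v(a) = C3*exp(-2^(2/3)*21^(1/3)*a/2) + (C1*sin(2^(2/3)*3^(5/6)*7^(1/3)*a/4) + C2*cos(2^(2/3)*3^(5/6)*7^(1/3)*a/4))*exp(2^(2/3)*21^(1/3)*a/4)


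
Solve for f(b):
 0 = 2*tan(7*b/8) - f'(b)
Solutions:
 f(b) = C1 - 16*log(cos(7*b/8))/7


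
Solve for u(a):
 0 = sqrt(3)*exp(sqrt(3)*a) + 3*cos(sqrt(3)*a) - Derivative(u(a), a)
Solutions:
 u(a) = C1 + exp(sqrt(3)*a) + sqrt(3)*sin(sqrt(3)*a)


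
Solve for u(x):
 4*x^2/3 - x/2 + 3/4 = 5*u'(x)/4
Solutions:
 u(x) = C1 + 16*x^3/45 - x^2/5 + 3*x/5


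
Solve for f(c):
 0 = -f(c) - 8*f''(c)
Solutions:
 f(c) = C1*sin(sqrt(2)*c/4) + C2*cos(sqrt(2)*c/4)


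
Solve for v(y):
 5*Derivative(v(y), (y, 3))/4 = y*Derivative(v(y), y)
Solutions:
 v(y) = C1 + Integral(C2*airyai(10^(2/3)*y/5) + C3*airybi(10^(2/3)*y/5), y)


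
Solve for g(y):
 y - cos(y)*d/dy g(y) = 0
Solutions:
 g(y) = C1 + Integral(y/cos(y), y)


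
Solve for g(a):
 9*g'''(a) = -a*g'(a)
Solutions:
 g(a) = C1 + Integral(C2*airyai(-3^(1/3)*a/3) + C3*airybi(-3^(1/3)*a/3), a)


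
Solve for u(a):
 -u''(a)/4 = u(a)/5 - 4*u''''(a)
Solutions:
 u(a) = C1*exp(-sqrt(10)*a*sqrt(5 + 3*sqrt(145))/40) + C2*exp(sqrt(10)*a*sqrt(5 + 3*sqrt(145))/40) + C3*sin(sqrt(10)*a*sqrt(-5 + 3*sqrt(145))/40) + C4*cos(sqrt(10)*a*sqrt(-5 + 3*sqrt(145))/40)


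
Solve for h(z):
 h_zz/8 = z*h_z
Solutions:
 h(z) = C1 + C2*erfi(2*z)


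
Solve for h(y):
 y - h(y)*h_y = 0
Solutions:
 h(y) = -sqrt(C1 + y^2)
 h(y) = sqrt(C1 + y^2)


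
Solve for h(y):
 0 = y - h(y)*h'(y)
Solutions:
 h(y) = -sqrt(C1 + y^2)
 h(y) = sqrt(C1 + y^2)


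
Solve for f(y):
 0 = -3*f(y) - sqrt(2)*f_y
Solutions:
 f(y) = C1*exp(-3*sqrt(2)*y/2)


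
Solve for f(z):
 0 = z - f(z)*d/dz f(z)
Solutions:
 f(z) = -sqrt(C1 + z^2)
 f(z) = sqrt(C1 + z^2)


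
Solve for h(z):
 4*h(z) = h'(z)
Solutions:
 h(z) = C1*exp(4*z)


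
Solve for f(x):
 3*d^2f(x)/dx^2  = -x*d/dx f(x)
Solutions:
 f(x) = C1 + C2*erf(sqrt(6)*x/6)


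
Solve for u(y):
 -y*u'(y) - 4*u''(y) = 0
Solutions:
 u(y) = C1 + C2*erf(sqrt(2)*y/4)


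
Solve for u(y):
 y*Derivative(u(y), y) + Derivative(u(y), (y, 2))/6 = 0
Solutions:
 u(y) = C1 + C2*erf(sqrt(3)*y)


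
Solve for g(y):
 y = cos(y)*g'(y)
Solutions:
 g(y) = C1 + Integral(y/cos(y), y)


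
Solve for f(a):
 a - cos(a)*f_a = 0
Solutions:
 f(a) = C1 + Integral(a/cos(a), a)


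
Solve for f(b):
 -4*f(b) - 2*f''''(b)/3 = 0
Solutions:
 f(b) = (C1*sin(2^(3/4)*3^(1/4)*b/2) + C2*cos(2^(3/4)*3^(1/4)*b/2))*exp(-2^(3/4)*3^(1/4)*b/2) + (C3*sin(2^(3/4)*3^(1/4)*b/2) + C4*cos(2^(3/4)*3^(1/4)*b/2))*exp(2^(3/4)*3^(1/4)*b/2)


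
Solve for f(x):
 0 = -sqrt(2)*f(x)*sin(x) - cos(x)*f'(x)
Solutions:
 f(x) = C1*cos(x)^(sqrt(2))


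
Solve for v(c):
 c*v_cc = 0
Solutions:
 v(c) = C1 + C2*c


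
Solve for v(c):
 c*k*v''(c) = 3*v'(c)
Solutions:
 v(c) = C1 + c^(((re(k) + 3)*re(k) + im(k)^2)/(re(k)^2 + im(k)^2))*(C2*sin(3*log(c)*Abs(im(k))/(re(k)^2 + im(k)^2)) + C3*cos(3*log(c)*im(k)/(re(k)^2 + im(k)^2)))


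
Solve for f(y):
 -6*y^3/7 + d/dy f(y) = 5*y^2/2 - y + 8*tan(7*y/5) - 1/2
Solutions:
 f(y) = C1 + 3*y^4/14 + 5*y^3/6 - y^2/2 - y/2 - 40*log(cos(7*y/5))/7


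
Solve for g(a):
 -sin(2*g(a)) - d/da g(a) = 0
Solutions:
 g(a) = pi - acos((-C1 - exp(4*a))/(C1 - exp(4*a)))/2
 g(a) = acos((-C1 - exp(4*a))/(C1 - exp(4*a)))/2


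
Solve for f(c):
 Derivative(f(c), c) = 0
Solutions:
 f(c) = C1


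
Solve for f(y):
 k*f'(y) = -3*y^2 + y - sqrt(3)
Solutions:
 f(y) = C1 - y^3/k + y^2/(2*k) - sqrt(3)*y/k


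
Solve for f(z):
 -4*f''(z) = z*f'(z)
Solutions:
 f(z) = C1 + C2*erf(sqrt(2)*z/4)


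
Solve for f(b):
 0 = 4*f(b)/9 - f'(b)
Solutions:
 f(b) = C1*exp(4*b/9)


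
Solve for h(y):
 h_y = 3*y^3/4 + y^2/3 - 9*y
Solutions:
 h(y) = C1 + 3*y^4/16 + y^3/9 - 9*y^2/2


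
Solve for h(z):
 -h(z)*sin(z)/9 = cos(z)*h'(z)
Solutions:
 h(z) = C1*cos(z)^(1/9)


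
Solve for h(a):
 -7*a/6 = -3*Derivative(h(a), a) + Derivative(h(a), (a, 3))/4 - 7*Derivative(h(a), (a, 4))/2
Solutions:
 h(a) = C1 + C2*exp(a*((1260*sqrt(635) + 31751)^(-1/3) + 2 + (1260*sqrt(635) + 31751)^(1/3))/84)*sin(sqrt(3)*a*(-(1260*sqrt(635) + 31751)^(1/3) + (1260*sqrt(635) + 31751)^(-1/3))/84) + C3*exp(a*((1260*sqrt(635) + 31751)^(-1/3) + 2 + (1260*sqrt(635) + 31751)^(1/3))/84)*cos(sqrt(3)*a*(-(1260*sqrt(635) + 31751)^(1/3) + (1260*sqrt(635) + 31751)^(-1/3))/84) + C4*exp(a*(-(1260*sqrt(635) + 31751)^(1/3) - 1/(1260*sqrt(635) + 31751)^(1/3) + 1)/42) + 7*a^2/36


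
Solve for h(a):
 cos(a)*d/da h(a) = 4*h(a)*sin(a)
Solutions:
 h(a) = C1/cos(a)^4


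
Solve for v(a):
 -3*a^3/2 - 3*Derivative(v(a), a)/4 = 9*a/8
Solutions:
 v(a) = C1 - a^4/2 - 3*a^2/4


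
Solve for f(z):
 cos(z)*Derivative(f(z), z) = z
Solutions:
 f(z) = C1 + Integral(z/cos(z), z)


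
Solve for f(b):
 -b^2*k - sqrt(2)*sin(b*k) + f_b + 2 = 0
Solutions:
 f(b) = C1 + b^3*k/3 - 2*b - sqrt(2)*cos(b*k)/k


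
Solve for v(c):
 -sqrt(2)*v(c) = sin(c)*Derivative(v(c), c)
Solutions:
 v(c) = C1*(cos(c) + 1)^(sqrt(2)/2)/(cos(c) - 1)^(sqrt(2)/2)


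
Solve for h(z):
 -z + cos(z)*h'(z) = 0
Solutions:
 h(z) = C1 + Integral(z/cos(z), z)


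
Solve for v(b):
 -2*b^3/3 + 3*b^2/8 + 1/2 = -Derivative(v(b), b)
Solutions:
 v(b) = C1 + b^4/6 - b^3/8 - b/2


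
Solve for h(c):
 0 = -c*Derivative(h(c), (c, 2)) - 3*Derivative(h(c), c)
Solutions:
 h(c) = C1 + C2/c^2


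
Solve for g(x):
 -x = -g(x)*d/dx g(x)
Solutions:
 g(x) = -sqrt(C1 + x^2)
 g(x) = sqrt(C1 + x^2)


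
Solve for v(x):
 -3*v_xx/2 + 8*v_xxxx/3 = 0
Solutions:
 v(x) = C1 + C2*x + C3*exp(-3*x/4) + C4*exp(3*x/4)


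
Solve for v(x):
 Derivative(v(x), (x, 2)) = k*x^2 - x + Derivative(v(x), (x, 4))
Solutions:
 v(x) = C1 + C2*x + C3*exp(-x) + C4*exp(x) + k*x^4/12 + k*x^2 - x^3/6


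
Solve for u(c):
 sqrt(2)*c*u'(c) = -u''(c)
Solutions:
 u(c) = C1 + C2*erf(2^(3/4)*c/2)


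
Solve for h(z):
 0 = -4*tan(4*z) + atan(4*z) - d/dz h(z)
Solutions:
 h(z) = C1 + z*atan(4*z) - log(16*z^2 + 1)/8 + log(cos(4*z))


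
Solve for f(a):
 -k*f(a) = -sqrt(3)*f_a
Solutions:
 f(a) = C1*exp(sqrt(3)*a*k/3)


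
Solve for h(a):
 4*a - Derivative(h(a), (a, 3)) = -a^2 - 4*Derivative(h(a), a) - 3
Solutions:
 h(a) = C1 + C2*exp(-2*a) + C3*exp(2*a) - a^3/12 - a^2/2 - 7*a/8


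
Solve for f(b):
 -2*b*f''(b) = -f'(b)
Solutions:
 f(b) = C1 + C2*b^(3/2)


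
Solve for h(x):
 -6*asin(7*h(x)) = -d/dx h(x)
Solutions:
 Integral(1/asin(7*_y), (_y, h(x))) = C1 + 6*x


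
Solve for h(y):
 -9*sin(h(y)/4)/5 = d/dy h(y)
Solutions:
 9*y/5 + 2*log(cos(h(y)/4) - 1) - 2*log(cos(h(y)/4) + 1) = C1


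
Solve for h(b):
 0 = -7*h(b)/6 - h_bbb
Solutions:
 h(b) = C3*exp(-6^(2/3)*7^(1/3)*b/6) + (C1*sin(2^(2/3)*3^(1/6)*7^(1/3)*b/4) + C2*cos(2^(2/3)*3^(1/6)*7^(1/3)*b/4))*exp(6^(2/3)*7^(1/3)*b/12)


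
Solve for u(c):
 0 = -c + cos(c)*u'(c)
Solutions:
 u(c) = C1 + Integral(c/cos(c), c)


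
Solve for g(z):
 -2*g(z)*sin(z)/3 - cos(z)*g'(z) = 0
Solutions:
 g(z) = C1*cos(z)^(2/3)


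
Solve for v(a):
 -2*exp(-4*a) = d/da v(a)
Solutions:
 v(a) = C1 + exp(-4*a)/2


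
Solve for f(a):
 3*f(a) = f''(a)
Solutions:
 f(a) = C1*exp(-sqrt(3)*a) + C2*exp(sqrt(3)*a)


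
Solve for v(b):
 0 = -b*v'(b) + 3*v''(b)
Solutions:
 v(b) = C1 + C2*erfi(sqrt(6)*b/6)


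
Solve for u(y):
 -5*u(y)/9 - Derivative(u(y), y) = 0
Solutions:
 u(y) = C1*exp(-5*y/9)


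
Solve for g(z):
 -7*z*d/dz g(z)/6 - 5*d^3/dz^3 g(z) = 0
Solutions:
 g(z) = C1 + Integral(C2*airyai(-30^(2/3)*7^(1/3)*z/30) + C3*airybi(-30^(2/3)*7^(1/3)*z/30), z)


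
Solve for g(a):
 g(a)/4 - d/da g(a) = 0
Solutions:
 g(a) = C1*exp(a/4)


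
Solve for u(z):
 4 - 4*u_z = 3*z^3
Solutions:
 u(z) = C1 - 3*z^4/16 + z


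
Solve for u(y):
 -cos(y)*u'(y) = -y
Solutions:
 u(y) = C1 + Integral(y/cos(y), y)


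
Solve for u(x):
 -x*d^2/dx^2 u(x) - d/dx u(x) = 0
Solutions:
 u(x) = C1 + C2*log(x)


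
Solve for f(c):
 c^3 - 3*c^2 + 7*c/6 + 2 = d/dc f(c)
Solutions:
 f(c) = C1 + c^4/4 - c^3 + 7*c^2/12 + 2*c


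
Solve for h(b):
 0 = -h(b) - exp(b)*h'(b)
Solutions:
 h(b) = C1*exp(exp(-b))


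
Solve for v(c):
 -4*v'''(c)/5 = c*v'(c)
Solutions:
 v(c) = C1 + Integral(C2*airyai(-10^(1/3)*c/2) + C3*airybi(-10^(1/3)*c/2), c)


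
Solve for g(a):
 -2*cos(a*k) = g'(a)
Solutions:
 g(a) = C1 - 2*sin(a*k)/k


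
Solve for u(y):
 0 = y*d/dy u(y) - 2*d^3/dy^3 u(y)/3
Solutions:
 u(y) = C1 + Integral(C2*airyai(2^(2/3)*3^(1/3)*y/2) + C3*airybi(2^(2/3)*3^(1/3)*y/2), y)


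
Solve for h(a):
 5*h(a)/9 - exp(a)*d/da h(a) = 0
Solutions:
 h(a) = C1*exp(-5*exp(-a)/9)


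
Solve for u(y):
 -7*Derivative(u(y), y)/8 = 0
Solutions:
 u(y) = C1


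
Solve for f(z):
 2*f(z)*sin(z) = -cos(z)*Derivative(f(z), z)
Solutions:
 f(z) = C1*cos(z)^2


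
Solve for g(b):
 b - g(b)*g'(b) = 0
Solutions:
 g(b) = -sqrt(C1 + b^2)
 g(b) = sqrt(C1 + b^2)


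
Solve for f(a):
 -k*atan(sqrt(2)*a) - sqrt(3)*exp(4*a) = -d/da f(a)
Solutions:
 f(a) = C1 + k*(a*atan(sqrt(2)*a) - sqrt(2)*log(2*a^2 + 1)/4) + sqrt(3)*exp(4*a)/4


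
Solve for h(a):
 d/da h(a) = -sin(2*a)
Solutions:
 h(a) = C1 + cos(2*a)/2


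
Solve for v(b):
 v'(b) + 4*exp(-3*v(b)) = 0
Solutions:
 v(b) = log(C1 - 12*b)/3
 v(b) = log((-3^(1/3) - 3^(5/6)*I)*(C1 - 4*b)^(1/3)/2)
 v(b) = log((-3^(1/3) + 3^(5/6)*I)*(C1 - 4*b)^(1/3)/2)


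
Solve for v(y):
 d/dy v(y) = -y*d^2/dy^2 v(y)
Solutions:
 v(y) = C1 + C2*log(y)


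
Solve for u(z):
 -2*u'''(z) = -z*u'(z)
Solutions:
 u(z) = C1 + Integral(C2*airyai(2^(2/3)*z/2) + C3*airybi(2^(2/3)*z/2), z)


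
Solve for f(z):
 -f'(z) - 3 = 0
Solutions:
 f(z) = C1 - 3*z


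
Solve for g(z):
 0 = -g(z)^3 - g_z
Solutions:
 g(z) = -sqrt(2)*sqrt(-1/(C1 - z))/2
 g(z) = sqrt(2)*sqrt(-1/(C1 - z))/2


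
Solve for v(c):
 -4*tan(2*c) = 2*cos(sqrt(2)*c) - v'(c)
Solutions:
 v(c) = C1 - 2*log(cos(2*c)) + sqrt(2)*sin(sqrt(2)*c)


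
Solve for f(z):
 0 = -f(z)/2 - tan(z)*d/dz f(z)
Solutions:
 f(z) = C1/sqrt(sin(z))


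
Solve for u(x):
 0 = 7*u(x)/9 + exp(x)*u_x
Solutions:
 u(x) = C1*exp(7*exp(-x)/9)


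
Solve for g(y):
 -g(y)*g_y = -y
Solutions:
 g(y) = -sqrt(C1 + y^2)
 g(y) = sqrt(C1 + y^2)


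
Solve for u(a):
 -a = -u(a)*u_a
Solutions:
 u(a) = -sqrt(C1 + a^2)
 u(a) = sqrt(C1 + a^2)


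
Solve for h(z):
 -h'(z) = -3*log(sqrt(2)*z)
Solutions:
 h(z) = C1 + 3*z*log(z) - 3*z + 3*z*log(2)/2


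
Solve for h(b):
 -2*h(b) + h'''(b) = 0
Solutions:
 h(b) = C3*exp(2^(1/3)*b) + (C1*sin(2^(1/3)*sqrt(3)*b/2) + C2*cos(2^(1/3)*sqrt(3)*b/2))*exp(-2^(1/3)*b/2)


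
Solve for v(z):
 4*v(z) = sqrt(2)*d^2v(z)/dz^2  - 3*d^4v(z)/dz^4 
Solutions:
 v(z) = (C1*sin(sqrt(2)*3^(3/4)*z*sin(atan(sqrt(23))/2)/3) + C2*cos(sqrt(2)*3^(3/4)*z*sin(atan(sqrt(23))/2)/3))*exp(-sqrt(2)*3^(3/4)*z*cos(atan(sqrt(23))/2)/3) + (C3*sin(sqrt(2)*3^(3/4)*z*sin(atan(sqrt(23))/2)/3) + C4*cos(sqrt(2)*3^(3/4)*z*sin(atan(sqrt(23))/2)/3))*exp(sqrt(2)*3^(3/4)*z*cos(atan(sqrt(23))/2)/3)


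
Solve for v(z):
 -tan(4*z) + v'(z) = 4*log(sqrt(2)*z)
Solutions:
 v(z) = C1 + 4*z*log(z) - 4*z + 2*z*log(2) - log(cos(4*z))/4


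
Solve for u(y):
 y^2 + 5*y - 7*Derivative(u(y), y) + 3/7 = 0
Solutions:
 u(y) = C1 + y^3/21 + 5*y^2/14 + 3*y/49


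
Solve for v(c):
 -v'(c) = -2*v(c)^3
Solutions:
 v(c) = -sqrt(2)*sqrt(-1/(C1 + 2*c))/2
 v(c) = sqrt(2)*sqrt(-1/(C1 + 2*c))/2


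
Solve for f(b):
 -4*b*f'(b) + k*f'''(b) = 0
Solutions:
 f(b) = C1 + Integral(C2*airyai(2^(2/3)*b*(1/k)^(1/3)) + C3*airybi(2^(2/3)*b*(1/k)^(1/3)), b)


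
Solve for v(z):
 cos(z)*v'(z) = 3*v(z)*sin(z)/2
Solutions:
 v(z) = C1/cos(z)^(3/2)


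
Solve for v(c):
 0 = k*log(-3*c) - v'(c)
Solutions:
 v(c) = C1 + c*k*log(-c) + c*k*(-1 + log(3))


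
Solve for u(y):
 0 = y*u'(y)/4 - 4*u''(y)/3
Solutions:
 u(y) = C1 + C2*erfi(sqrt(6)*y/8)


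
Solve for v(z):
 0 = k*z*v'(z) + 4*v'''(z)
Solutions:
 v(z) = C1 + Integral(C2*airyai(2^(1/3)*z*(-k)^(1/3)/2) + C3*airybi(2^(1/3)*z*(-k)^(1/3)/2), z)


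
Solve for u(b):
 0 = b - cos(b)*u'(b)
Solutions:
 u(b) = C1 + Integral(b/cos(b), b)


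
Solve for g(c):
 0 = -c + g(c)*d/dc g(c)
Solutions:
 g(c) = -sqrt(C1 + c^2)
 g(c) = sqrt(C1 + c^2)


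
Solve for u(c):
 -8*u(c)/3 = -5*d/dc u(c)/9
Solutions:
 u(c) = C1*exp(24*c/5)


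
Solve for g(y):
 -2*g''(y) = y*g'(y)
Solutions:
 g(y) = C1 + C2*erf(y/2)


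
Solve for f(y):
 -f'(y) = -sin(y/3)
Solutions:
 f(y) = C1 - 3*cos(y/3)


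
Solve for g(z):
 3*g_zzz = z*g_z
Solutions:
 g(z) = C1 + Integral(C2*airyai(3^(2/3)*z/3) + C3*airybi(3^(2/3)*z/3), z)


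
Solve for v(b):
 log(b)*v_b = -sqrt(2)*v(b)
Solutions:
 v(b) = C1*exp(-sqrt(2)*li(b))


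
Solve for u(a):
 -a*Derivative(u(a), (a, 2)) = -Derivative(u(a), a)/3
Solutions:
 u(a) = C1 + C2*a^(4/3)


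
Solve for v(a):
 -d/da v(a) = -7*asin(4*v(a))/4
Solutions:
 Integral(1/asin(4*_y), (_y, v(a))) = C1 + 7*a/4


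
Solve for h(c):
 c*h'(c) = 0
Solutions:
 h(c) = C1


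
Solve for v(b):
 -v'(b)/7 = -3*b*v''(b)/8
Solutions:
 v(b) = C1 + C2*b^(29/21)


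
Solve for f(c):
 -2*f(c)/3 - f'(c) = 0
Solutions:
 f(c) = C1*exp(-2*c/3)


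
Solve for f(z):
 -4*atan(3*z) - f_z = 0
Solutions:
 f(z) = C1 - 4*z*atan(3*z) + 2*log(9*z^2 + 1)/3


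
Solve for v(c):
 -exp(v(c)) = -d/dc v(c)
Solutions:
 v(c) = log(-1/(C1 + c))


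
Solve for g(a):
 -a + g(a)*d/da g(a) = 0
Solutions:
 g(a) = -sqrt(C1 + a^2)
 g(a) = sqrt(C1 + a^2)


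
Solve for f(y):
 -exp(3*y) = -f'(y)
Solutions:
 f(y) = C1 + exp(3*y)/3


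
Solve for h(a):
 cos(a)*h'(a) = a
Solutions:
 h(a) = C1 + Integral(a/cos(a), a)


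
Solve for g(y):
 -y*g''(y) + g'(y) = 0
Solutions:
 g(y) = C1 + C2*y^2


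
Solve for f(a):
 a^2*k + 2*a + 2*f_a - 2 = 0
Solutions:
 f(a) = C1 - a^3*k/6 - a^2/2 + a


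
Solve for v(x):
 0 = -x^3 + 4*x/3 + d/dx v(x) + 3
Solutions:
 v(x) = C1 + x^4/4 - 2*x^2/3 - 3*x


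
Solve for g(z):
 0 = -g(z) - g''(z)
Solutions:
 g(z) = C1*sin(z) + C2*cos(z)


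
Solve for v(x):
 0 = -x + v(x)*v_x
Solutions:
 v(x) = -sqrt(C1 + x^2)
 v(x) = sqrt(C1 + x^2)


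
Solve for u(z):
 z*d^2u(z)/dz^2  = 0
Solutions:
 u(z) = C1 + C2*z


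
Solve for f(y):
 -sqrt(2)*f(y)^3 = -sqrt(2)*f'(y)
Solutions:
 f(y) = -sqrt(2)*sqrt(-1/(C1 + y))/2
 f(y) = sqrt(2)*sqrt(-1/(C1 + y))/2


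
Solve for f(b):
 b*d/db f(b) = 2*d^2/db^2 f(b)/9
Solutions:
 f(b) = C1 + C2*erfi(3*b/2)


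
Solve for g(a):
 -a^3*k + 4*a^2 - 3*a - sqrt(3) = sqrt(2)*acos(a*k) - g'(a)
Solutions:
 g(a) = C1 + a^4*k/4 - 4*a^3/3 + 3*a^2/2 + sqrt(3)*a + sqrt(2)*Piecewise((a*acos(a*k) - sqrt(-a^2*k^2 + 1)/k, Ne(k, 0)), (pi*a/2, True))


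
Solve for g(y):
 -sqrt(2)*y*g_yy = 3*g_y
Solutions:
 g(y) = C1 + C2*y^(1 - 3*sqrt(2)/2)


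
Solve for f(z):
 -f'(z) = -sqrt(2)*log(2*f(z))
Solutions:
 -sqrt(2)*Integral(1/(log(_y) + log(2)), (_y, f(z)))/2 = C1 - z


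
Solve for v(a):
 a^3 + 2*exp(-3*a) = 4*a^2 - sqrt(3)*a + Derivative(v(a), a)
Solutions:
 v(a) = C1 + a^4/4 - 4*a^3/3 + sqrt(3)*a^2/2 - 2*exp(-3*a)/3


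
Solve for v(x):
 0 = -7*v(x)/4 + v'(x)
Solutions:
 v(x) = C1*exp(7*x/4)


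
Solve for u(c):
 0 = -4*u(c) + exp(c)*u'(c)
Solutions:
 u(c) = C1*exp(-4*exp(-c))


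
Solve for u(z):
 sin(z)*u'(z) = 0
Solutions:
 u(z) = C1


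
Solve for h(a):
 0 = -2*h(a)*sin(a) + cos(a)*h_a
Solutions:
 h(a) = C1/cos(a)^2


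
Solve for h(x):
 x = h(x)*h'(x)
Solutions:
 h(x) = -sqrt(C1 + x^2)
 h(x) = sqrt(C1 + x^2)


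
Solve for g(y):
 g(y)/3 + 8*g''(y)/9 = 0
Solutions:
 g(y) = C1*sin(sqrt(6)*y/4) + C2*cos(sqrt(6)*y/4)


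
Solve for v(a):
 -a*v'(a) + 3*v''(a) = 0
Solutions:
 v(a) = C1 + C2*erfi(sqrt(6)*a/6)


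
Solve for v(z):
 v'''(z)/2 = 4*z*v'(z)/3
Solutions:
 v(z) = C1 + Integral(C2*airyai(2*3^(2/3)*z/3) + C3*airybi(2*3^(2/3)*z/3), z)


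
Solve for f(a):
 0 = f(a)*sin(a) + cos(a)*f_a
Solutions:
 f(a) = C1*cos(a)


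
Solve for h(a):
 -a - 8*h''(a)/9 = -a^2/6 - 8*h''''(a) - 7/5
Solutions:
 h(a) = C1 + C2*a + C3*exp(-a/3) + C4*exp(a/3) + a^4/64 - 3*a^3/16 + 99*a^2/40


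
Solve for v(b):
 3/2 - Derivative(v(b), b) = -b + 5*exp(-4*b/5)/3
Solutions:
 v(b) = C1 + b^2/2 + 3*b/2 + 25*exp(-4*b/5)/12


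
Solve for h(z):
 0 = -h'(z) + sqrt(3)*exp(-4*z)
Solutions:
 h(z) = C1 - sqrt(3)*exp(-4*z)/4


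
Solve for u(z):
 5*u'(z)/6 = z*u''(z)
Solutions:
 u(z) = C1 + C2*z^(11/6)


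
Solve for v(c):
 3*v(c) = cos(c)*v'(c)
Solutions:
 v(c) = C1*(sin(c) + 1)^(3/2)/(sin(c) - 1)^(3/2)


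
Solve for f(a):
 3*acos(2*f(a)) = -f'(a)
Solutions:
 Integral(1/acos(2*_y), (_y, f(a))) = C1 - 3*a


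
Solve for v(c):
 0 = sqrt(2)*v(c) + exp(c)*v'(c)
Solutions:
 v(c) = C1*exp(sqrt(2)*exp(-c))


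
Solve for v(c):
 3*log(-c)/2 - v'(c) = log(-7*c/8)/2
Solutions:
 v(c) = C1 + c*log(-c) + c*(-log(7) - 1 + log(2) + log(14)/2)


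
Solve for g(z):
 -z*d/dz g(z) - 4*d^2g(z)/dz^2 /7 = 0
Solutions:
 g(z) = C1 + C2*erf(sqrt(14)*z/4)


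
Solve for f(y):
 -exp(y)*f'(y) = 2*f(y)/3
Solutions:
 f(y) = C1*exp(2*exp(-y)/3)


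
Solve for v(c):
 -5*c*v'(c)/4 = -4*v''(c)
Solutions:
 v(c) = C1 + C2*erfi(sqrt(10)*c/8)


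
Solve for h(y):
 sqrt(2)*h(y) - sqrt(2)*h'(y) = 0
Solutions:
 h(y) = C1*exp(y)


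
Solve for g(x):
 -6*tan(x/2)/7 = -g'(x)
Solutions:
 g(x) = C1 - 12*log(cos(x/2))/7


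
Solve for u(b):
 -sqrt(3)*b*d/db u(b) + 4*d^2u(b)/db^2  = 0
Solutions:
 u(b) = C1 + C2*erfi(sqrt(2)*3^(1/4)*b/4)


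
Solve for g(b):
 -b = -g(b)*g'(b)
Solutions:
 g(b) = -sqrt(C1 + b^2)
 g(b) = sqrt(C1 + b^2)


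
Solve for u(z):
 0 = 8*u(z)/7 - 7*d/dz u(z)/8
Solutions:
 u(z) = C1*exp(64*z/49)


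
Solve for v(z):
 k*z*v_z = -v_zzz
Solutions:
 v(z) = C1 + Integral(C2*airyai(z*(-k)^(1/3)) + C3*airybi(z*(-k)^(1/3)), z)


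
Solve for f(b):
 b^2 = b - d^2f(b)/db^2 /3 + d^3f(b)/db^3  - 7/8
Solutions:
 f(b) = C1 + C2*b + C3*exp(b/3) - b^4/4 - 5*b^3/2 - 381*b^2/16


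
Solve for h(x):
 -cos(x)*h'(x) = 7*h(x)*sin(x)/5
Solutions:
 h(x) = C1*cos(x)^(7/5)


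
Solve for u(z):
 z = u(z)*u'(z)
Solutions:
 u(z) = -sqrt(C1 + z^2)
 u(z) = sqrt(C1 + z^2)


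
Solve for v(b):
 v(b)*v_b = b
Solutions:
 v(b) = -sqrt(C1 + b^2)
 v(b) = sqrt(C1 + b^2)


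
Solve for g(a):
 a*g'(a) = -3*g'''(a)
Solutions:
 g(a) = C1 + Integral(C2*airyai(-3^(2/3)*a/3) + C3*airybi(-3^(2/3)*a/3), a)


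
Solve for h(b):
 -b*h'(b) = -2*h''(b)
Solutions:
 h(b) = C1 + C2*erfi(b/2)


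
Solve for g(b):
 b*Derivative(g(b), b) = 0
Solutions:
 g(b) = C1


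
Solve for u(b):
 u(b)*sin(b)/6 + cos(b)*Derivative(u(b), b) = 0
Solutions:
 u(b) = C1*cos(b)^(1/6)


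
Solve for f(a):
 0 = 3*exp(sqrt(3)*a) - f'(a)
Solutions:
 f(a) = C1 + sqrt(3)*exp(sqrt(3)*a)


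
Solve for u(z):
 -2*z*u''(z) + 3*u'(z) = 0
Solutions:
 u(z) = C1 + C2*z^(5/2)


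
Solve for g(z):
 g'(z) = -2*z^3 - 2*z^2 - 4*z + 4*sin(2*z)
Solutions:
 g(z) = C1 - z^4/2 - 2*z^3/3 - 2*z^2 - 2*cos(2*z)


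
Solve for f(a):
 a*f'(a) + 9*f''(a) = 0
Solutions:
 f(a) = C1 + C2*erf(sqrt(2)*a/6)


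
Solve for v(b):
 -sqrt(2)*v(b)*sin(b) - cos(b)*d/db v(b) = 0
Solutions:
 v(b) = C1*cos(b)^(sqrt(2))


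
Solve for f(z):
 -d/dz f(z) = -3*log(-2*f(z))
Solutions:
 -Integral(1/(log(-_y) + log(2)), (_y, f(z)))/3 = C1 - z


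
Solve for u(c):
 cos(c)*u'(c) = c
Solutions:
 u(c) = C1 + Integral(c/cos(c), c)


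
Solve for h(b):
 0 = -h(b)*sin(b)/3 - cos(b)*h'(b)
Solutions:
 h(b) = C1*cos(b)^(1/3)


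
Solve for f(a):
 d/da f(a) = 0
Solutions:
 f(a) = C1


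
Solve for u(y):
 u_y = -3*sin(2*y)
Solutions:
 u(y) = C1 + 3*cos(2*y)/2


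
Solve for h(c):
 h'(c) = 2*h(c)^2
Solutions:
 h(c) = -1/(C1 + 2*c)


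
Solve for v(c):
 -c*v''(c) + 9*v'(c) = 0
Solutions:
 v(c) = C1 + C2*c^10


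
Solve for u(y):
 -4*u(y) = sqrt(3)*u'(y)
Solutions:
 u(y) = C1*exp(-4*sqrt(3)*y/3)


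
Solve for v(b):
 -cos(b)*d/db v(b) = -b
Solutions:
 v(b) = C1 + Integral(b/cos(b), b)


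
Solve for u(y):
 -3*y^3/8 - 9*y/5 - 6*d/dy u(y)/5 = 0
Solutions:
 u(y) = C1 - 5*y^4/64 - 3*y^2/4


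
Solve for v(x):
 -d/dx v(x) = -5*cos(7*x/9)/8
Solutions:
 v(x) = C1 + 45*sin(7*x/9)/56


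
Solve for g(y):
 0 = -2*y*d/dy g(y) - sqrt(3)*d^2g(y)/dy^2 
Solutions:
 g(y) = C1 + C2*erf(3^(3/4)*y/3)


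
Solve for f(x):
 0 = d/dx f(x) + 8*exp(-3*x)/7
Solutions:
 f(x) = C1 + 8*exp(-3*x)/21


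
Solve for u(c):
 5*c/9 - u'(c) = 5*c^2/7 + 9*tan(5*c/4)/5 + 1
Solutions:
 u(c) = C1 - 5*c^3/21 + 5*c^2/18 - c + 36*log(cos(5*c/4))/25


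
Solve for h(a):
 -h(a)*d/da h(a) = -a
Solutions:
 h(a) = -sqrt(C1 + a^2)
 h(a) = sqrt(C1 + a^2)


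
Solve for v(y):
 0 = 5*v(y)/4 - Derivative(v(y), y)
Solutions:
 v(y) = C1*exp(5*y/4)


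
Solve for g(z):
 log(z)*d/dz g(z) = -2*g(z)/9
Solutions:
 g(z) = C1*exp(-2*li(z)/9)


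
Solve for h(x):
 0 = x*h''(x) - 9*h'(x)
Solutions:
 h(x) = C1 + C2*x^10


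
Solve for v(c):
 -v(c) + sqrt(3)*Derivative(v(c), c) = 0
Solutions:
 v(c) = C1*exp(sqrt(3)*c/3)


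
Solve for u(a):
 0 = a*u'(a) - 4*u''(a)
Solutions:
 u(a) = C1 + C2*erfi(sqrt(2)*a/4)


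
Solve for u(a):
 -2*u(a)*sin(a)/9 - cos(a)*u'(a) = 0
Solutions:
 u(a) = C1*cos(a)^(2/9)


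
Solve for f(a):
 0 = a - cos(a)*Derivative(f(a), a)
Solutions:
 f(a) = C1 + Integral(a/cos(a), a)


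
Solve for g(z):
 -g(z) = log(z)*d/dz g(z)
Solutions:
 g(z) = C1*exp(-li(z))


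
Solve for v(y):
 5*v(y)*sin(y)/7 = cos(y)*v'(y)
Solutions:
 v(y) = C1/cos(y)^(5/7)


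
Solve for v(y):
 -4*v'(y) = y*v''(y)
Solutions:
 v(y) = C1 + C2/y^3


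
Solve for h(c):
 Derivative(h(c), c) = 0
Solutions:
 h(c) = C1


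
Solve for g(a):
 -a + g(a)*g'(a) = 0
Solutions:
 g(a) = -sqrt(C1 + a^2)
 g(a) = sqrt(C1 + a^2)


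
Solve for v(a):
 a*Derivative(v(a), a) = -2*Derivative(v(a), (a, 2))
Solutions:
 v(a) = C1 + C2*erf(a/2)


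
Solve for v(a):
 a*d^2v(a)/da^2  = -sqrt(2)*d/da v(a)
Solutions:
 v(a) = C1 + C2*a^(1 - sqrt(2))


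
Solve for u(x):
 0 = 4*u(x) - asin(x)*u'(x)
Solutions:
 u(x) = C1*exp(4*Integral(1/asin(x), x))


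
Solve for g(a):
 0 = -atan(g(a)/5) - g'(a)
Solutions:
 Integral(1/atan(_y/5), (_y, g(a))) = C1 - a


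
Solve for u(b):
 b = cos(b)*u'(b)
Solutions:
 u(b) = C1 + Integral(b/cos(b), b)


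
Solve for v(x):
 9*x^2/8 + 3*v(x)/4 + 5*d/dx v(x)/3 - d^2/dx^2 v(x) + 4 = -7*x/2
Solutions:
 v(x) = C1*exp(x*(5 - 2*sqrt(13))/6) + C2*exp(x*(5 + 2*sqrt(13))/6) - 3*x^2/2 + 2*x - 124/9


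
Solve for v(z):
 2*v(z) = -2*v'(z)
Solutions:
 v(z) = C1*exp(-z)


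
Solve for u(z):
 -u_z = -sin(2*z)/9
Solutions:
 u(z) = C1 - cos(2*z)/18


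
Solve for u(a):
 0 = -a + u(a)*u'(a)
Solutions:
 u(a) = -sqrt(C1 + a^2)
 u(a) = sqrt(C1 + a^2)


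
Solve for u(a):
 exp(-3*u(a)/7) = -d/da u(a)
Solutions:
 u(a) = 7*log(C1 - 3*a/7)/3
 u(a) = 7*log(7^(2/3)*(-3^(1/3) - 3^(5/6)*I)*(C1 - a)^(1/3)/14)
 u(a) = 7*log(7^(2/3)*(-3^(1/3) + 3^(5/6)*I)*(C1 - a)^(1/3)/14)


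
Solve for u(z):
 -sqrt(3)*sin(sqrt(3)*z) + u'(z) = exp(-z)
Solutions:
 u(z) = C1 - cos(sqrt(3)*z) - exp(-z)


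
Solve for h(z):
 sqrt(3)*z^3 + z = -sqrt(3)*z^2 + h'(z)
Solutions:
 h(z) = C1 + sqrt(3)*z^4/4 + sqrt(3)*z^3/3 + z^2/2


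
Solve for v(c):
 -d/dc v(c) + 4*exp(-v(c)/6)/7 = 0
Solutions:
 v(c) = 6*log(C1 + 2*c/21)


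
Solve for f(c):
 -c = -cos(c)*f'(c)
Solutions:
 f(c) = C1 + Integral(c/cos(c), c)


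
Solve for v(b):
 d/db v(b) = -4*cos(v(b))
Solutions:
 v(b) = pi - asin((C1 + exp(8*b))/(C1 - exp(8*b)))
 v(b) = asin((C1 + exp(8*b))/(C1 - exp(8*b)))


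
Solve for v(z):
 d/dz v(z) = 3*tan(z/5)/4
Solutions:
 v(z) = C1 - 15*log(cos(z/5))/4


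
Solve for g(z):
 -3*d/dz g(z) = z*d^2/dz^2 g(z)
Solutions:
 g(z) = C1 + C2/z^2


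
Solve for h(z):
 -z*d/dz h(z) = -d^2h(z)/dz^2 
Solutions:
 h(z) = C1 + C2*erfi(sqrt(2)*z/2)


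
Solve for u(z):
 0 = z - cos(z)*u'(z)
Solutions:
 u(z) = C1 + Integral(z/cos(z), z)


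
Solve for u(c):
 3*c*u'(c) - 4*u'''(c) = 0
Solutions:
 u(c) = C1 + Integral(C2*airyai(6^(1/3)*c/2) + C3*airybi(6^(1/3)*c/2), c)


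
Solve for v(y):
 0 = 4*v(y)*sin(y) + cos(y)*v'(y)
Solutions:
 v(y) = C1*cos(y)^4


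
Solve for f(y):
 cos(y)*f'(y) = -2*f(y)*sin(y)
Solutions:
 f(y) = C1*cos(y)^2


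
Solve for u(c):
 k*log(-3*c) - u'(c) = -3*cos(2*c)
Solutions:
 u(c) = C1 + c*k*(log(-c) - 1) + c*k*log(3) + 3*sin(2*c)/2


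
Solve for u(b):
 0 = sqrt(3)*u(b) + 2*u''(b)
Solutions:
 u(b) = C1*sin(sqrt(2)*3^(1/4)*b/2) + C2*cos(sqrt(2)*3^(1/4)*b/2)


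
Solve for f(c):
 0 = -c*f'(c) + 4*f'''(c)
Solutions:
 f(c) = C1 + Integral(C2*airyai(2^(1/3)*c/2) + C3*airybi(2^(1/3)*c/2), c)


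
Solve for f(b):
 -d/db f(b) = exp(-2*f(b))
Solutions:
 f(b) = log(-sqrt(C1 - 2*b))
 f(b) = log(C1 - 2*b)/2


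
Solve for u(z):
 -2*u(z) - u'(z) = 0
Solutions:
 u(z) = C1*exp(-2*z)


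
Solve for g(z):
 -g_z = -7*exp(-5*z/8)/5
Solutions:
 g(z) = C1 - 56*exp(-5*z/8)/25


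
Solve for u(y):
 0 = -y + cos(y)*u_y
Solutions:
 u(y) = C1 + Integral(y/cos(y), y)


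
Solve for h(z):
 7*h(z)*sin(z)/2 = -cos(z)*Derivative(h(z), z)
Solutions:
 h(z) = C1*cos(z)^(7/2)


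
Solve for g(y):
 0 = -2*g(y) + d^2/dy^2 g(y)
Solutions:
 g(y) = C1*exp(-sqrt(2)*y) + C2*exp(sqrt(2)*y)


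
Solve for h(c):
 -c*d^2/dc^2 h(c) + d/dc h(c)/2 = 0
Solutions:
 h(c) = C1 + C2*c^(3/2)


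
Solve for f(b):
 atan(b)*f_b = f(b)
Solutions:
 f(b) = C1*exp(Integral(1/atan(b), b))


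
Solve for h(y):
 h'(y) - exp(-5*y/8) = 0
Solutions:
 h(y) = C1 - 8*exp(-5*y/8)/5


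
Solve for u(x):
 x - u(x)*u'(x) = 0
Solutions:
 u(x) = -sqrt(C1 + x^2)
 u(x) = sqrt(C1 + x^2)


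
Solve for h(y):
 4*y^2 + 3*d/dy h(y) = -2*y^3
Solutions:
 h(y) = C1 - y^4/6 - 4*y^3/9


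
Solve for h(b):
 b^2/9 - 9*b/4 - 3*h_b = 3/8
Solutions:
 h(b) = C1 + b^3/81 - 3*b^2/8 - b/8


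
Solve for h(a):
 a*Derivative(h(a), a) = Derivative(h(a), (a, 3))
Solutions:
 h(a) = C1 + Integral(C2*airyai(a) + C3*airybi(a), a)


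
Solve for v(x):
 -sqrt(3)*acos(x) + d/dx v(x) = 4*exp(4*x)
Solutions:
 v(x) = C1 + sqrt(3)*(x*acos(x) - sqrt(1 - x^2)) + exp(4*x)


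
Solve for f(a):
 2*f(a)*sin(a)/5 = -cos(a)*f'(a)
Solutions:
 f(a) = C1*cos(a)^(2/5)


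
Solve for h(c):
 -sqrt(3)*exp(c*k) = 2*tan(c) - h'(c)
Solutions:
 h(c) = C1 + sqrt(3)*Piecewise((exp(c*k)/k, Ne(k, 0)), (c, True)) - 2*log(cos(c))


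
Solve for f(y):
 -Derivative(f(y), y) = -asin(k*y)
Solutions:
 f(y) = C1 + Piecewise((y*asin(k*y) + sqrt(-k^2*y^2 + 1)/k, Ne(k, 0)), (0, True))


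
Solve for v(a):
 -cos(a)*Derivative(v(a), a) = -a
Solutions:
 v(a) = C1 + Integral(a/cos(a), a)


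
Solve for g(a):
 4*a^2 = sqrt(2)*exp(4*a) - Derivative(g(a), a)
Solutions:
 g(a) = C1 - 4*a^3/3 + sqrt(2)*exp(4*a)/4


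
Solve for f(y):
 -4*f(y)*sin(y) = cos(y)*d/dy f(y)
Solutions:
 f(y) = C1*cos(y)^4


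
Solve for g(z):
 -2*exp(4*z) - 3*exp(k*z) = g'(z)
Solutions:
 g(z) = C1 - exp(4*z)/2 - 3*exp(k*z)/k


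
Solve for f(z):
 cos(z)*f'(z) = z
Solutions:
 f(z) = C1 + Integral(z/cos(z), z)


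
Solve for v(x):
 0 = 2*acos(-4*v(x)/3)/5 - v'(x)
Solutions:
 Integral(1/acos(-4*_y/3), (_y, v(x))) = C1 + 2*x/5


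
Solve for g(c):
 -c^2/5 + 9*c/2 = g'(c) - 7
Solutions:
 g(c) = C1 - c^3/15 + 9*c^2/4 + 7*c


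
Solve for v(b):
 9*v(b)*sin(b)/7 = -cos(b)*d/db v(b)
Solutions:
 v(b) = C1*cos(b)^(9/7)


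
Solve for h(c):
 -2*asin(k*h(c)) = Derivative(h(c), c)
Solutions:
 Integral(1/asin(_y*k), (_y, h(c))) = C1 - 2*c


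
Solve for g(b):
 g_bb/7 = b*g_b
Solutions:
 g(b) = C1 + C2*erfi(sqrt(14)*b/2)


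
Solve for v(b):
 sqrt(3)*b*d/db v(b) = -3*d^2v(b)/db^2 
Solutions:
 v(b) = C1 + C2*erf(sqrt(2)*3^(3/4)*b/6)


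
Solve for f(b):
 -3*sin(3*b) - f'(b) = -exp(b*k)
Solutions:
 f(b) = C1 + cos(3*b) + exp(b*k)/k


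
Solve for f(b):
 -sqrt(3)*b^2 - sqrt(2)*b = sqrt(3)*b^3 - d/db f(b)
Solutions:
 f(b) = C1 + sqrt(3)*b^4/4 + sqrt(3)*b^3/3 + sqrt(2)*b^2/2


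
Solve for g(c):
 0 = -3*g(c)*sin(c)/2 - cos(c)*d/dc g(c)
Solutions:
 g(c) = C1*cos(c)^(3/2)


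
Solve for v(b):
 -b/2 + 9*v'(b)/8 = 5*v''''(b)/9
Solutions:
 v(b) = C1 + C4*exp(3*3^(1/3)*5^(2/3)*b/10) + 2*b^2/9 + (C2*sin(3*3^(5/6)*5^(2/3)*b/20) + C3*cos(3*3^(5/6)*5^(2/3)*b/20))*exp(-3*3^(1/3)*5^(2/3)*b/20)


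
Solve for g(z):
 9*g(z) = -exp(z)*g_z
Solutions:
 g(z) = C1*exp(9*exp(-z))


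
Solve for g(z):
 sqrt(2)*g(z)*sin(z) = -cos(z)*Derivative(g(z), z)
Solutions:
 g(z) = C1*cos(z)^(sqrt(2))


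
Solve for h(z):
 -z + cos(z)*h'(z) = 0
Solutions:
 h(z) = C1 + Integral(z/cos(z), z)


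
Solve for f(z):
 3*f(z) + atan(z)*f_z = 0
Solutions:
 f(z) = C1*exp(-3*Integral(1/atan(z), z))


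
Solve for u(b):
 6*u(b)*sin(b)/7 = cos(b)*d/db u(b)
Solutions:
 u(b) = C1/cos(b)^(6/7)


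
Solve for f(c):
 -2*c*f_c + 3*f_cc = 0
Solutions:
 f(c) = C1 + C2*erfi(sqrt(3)*c/3)


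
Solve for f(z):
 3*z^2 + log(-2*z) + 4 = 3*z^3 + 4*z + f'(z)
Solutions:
 f(z) = C1 - 3*z^4/4 + z^3 - 2*z^2 + z*log(-z) + z*(log(2) + 3)


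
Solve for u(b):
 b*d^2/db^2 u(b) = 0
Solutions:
 u(b) = C1 + C2*b


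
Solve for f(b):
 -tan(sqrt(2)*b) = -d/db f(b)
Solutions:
 f(b) = C1 - sqrt(2)*log(cos(sqrt(2)*b))/2


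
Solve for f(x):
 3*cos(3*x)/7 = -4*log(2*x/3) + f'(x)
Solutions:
 f(x) = C1 + 4*x*log(x) - 4*x*log(3) - 4*x + 4*x*log(2) + sin(3*x)/7


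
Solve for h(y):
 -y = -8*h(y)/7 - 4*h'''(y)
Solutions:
 h(y) = C3*exp(-2^(1/3)*7^(2/3)*y/7) + 7*y/8 + (C1*sin(2^(1/3)*sqrt(3)*7^(2/3)*y/14) + C2*cos(2^(1/3)*sqrt(3)*7^(2/3)*y/14))*exp(2^(1/3)*7^(2/3)*y/14)


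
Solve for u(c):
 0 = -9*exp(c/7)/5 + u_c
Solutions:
 u(c) = C1 + 63*exp(c/7)/5


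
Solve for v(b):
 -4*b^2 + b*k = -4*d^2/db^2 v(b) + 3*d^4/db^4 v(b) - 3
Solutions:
 v(b) = C1 + C2*b + C3*exp(-2*sqrt(3)*b/3) + C4*exp(2*sqrt(3)*b/3) + b^4/12 - b^3*k/24 + 3*b^2/8


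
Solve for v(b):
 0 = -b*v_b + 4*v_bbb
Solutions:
 v(b) = C1 + Integral(C2*airyai(2^(1/3)*b/2) + C3*airybi(2^(1/3)*b/2), b)


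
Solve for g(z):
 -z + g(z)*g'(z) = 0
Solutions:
 g(z) = -sqrt(C1 + z^2)
 g(z) = sqrt(C1 + z^2)


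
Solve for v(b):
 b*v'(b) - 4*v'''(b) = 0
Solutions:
 v(b) = C1 + Integral(C2*airyai(2^(1/3)*b/2) + C3*airybi(2^(1/3)*b/2), b)


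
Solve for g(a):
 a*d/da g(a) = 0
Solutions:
 g(a) = C1


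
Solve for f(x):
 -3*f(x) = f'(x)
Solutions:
 f(x) = C1*exp(-3*x)


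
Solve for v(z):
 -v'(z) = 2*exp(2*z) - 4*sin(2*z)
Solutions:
 v(z) = C1 - exp(2*z) - 2*cos(2*z)


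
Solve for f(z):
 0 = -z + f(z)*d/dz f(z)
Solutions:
 f(z) = -sqrt(C1 + z^2)
 f(z) = sqrt(C1 + z^2)


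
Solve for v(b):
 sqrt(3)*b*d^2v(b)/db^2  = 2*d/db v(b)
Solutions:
 v(b) = C1 + C2*b^(1 + 2*sqrt(3)/3)


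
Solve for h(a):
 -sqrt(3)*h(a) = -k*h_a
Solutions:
 h(a) = C1*exp(sqrt(3)*a/k)


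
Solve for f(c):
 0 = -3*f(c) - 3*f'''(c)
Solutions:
 f(c) = C3*exp(-c) + (C1*sin(sqrt(3)*c/2) + C2*cos(sqrt(3)*c/2))*exp(c/2)


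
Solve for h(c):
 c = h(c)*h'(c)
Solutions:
 h(c) = -sqrt(C1 + c^2)
 h(c) = sqrt(C1 + c^2)


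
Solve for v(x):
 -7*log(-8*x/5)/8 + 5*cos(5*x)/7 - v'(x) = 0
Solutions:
 v(x) = C1 - 7*x*log(-x)/8 - 21*x*log(2)/8 + 7*x/8 + 7*x*log(5)/8 + sin(5*x)/7


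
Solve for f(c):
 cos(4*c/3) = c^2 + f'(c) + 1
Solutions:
 f(c) = C1 - c^3/3 - c + 3*sin(4*c/3)/4


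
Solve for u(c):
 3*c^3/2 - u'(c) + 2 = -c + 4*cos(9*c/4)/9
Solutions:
 u(c) = C1 + 3*c^4/8 + c^2/2 + 2*c - 16*sin(9*c/4)/81


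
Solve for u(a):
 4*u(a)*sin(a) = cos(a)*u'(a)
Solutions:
 u(a) = C1/cos(a)^4


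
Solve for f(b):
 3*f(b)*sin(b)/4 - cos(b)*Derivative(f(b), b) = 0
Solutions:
 f(b) = C1/cos(b)^(3/4)


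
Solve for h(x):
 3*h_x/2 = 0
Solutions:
 h(x) = C1


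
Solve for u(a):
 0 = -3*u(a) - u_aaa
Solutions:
 u(a) = C3*exp(-3^(1/3)*a) + (C1*sin(3^(5/6)*a/2) + C2*cos(3^(5/6)*a/2))*exp(3^(1/3)*a/2)


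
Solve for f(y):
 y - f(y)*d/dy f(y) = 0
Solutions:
 f(y) = -sqrt(C1 + y^2)
 f(y) = sqrt(C1 + y^2)


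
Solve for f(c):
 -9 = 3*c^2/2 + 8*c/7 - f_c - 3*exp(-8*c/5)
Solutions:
 f(c) = C1 + c^3/2 + 4*c^2/7 + 9*c + 15*exp(-8*c/5)/8


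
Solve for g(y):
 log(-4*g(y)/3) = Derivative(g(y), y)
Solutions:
 -Integral(1/(log(-_y) - log(3) + 2*log(2)), (_y, g(y))) = C1 - y


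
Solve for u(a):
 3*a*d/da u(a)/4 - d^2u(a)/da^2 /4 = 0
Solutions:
 u(a) = C1 + C2*erfi(sqrt(6)*a/2)


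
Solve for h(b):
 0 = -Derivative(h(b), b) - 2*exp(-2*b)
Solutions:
 h(b) = C1 + exp(-2*b)


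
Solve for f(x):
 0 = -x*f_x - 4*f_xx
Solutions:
 f(x) = C1 + C2*erf(sqrt(2)*x/4)


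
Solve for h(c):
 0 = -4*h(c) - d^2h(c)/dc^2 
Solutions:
 h(c) = C1*sin(2*c) + C2*cos(2*c)


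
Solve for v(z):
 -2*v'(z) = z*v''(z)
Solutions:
 v(z) = C1 + C2/z


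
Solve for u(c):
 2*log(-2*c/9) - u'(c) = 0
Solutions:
 u(c) = C1 + 2*c*log(-c) + 2*c*(-2*log(3) - 1 + log(2))


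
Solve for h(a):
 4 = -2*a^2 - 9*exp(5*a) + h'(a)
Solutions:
 h(a) = C1 + 2*a^3/3 + 4*a + 9*exp(5*a)/5


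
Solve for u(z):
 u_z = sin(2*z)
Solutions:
 u(z) = C1 - cos(2*z)/2


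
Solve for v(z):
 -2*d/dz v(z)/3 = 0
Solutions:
 v(z) = C1


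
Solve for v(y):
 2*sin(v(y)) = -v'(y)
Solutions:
 v(y) = -acos((-C1 - exp(4*y))/(C1 - exp(4*y))) + 2*pi
 v(y) = acos((-C1 - exp(4*y))/(C1 - exp(4*y)))


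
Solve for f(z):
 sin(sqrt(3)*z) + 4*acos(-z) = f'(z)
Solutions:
 f(z) = C1 + 4*z*acos(-z) + 4*sqrt(1 - z^2) - sqrt(3)*cos(sqrt(3)*z)/3


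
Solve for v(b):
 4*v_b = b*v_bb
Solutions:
 v(b) = C1 + C2*b^5


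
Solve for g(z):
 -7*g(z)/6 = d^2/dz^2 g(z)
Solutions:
 g(z) = C1*sin(sqrt(42)*z/6) + C2*cos(sqrt(42)*z/6)


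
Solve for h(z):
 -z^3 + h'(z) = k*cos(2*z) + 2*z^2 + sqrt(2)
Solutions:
 h(z) = C1 + k*sin(2*z)/2 + z^4/4 + 2*z^3/3 + sqrt(2)*z


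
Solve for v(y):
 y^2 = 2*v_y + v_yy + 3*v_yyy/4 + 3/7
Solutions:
 v(y) = C1 + y^3/6 - y^2/4 - 19*y/56 + (C2*sin(2*sqrt(5)*y/3) + C3*cos(2*sqrt(5)*y/3))*exp(-2*y/3)


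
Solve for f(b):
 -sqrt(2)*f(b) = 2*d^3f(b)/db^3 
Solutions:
 f(b) = C3*exp(-2^(5/6)*b/2) + (C1*sin(2^(5/6)*sqrt(3)*b/4) + C2*cos(2^(5/6)*sqrt(3)*b/4))*exp(2^(5/6)*b/4)


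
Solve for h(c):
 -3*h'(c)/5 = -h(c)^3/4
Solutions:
 h(c) = -sqrt(6)*sqrt(-1/(C1 + 5*c))
 h(c) = sqrt(6)*sqrt(-1/(C1 + 5*c))


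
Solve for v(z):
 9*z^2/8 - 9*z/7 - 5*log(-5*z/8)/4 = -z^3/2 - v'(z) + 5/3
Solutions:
 v(z) = C1 - z^4/8 - 3*z^3/8 + 9*z^2/14 + 5*z*log(-z)/4 + 5*z*(-9*log(2) + 1 + 3*log(5))/12


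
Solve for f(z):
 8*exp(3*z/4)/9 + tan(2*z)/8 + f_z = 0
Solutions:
 f(z) = C1 - 32*exp(3*z/4)/27 + log(cos(2*z))/16
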